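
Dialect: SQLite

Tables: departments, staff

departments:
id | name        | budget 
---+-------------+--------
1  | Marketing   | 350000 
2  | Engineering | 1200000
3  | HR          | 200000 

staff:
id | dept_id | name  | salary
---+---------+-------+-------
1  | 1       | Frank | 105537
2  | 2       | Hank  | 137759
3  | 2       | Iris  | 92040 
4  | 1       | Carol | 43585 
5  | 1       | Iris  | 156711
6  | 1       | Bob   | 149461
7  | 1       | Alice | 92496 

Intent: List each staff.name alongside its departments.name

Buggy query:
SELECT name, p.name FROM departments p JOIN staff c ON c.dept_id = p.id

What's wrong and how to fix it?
Bug: 'name' exists in both joined tables, so the database can't tell which one is meant

Fix: Qualify the column with its table alias (c.name)

Corrected query:
SELECT c.name, p.name FROM departments p JOIN staff c ON c.dept_id = p.id

Result:
name  | name       
------+------------
Frank | Marketing  
Hank  | Engineering
Iris  | Engineering
Carol | Marketing  
Iris  | Marketing  
Bob   | Marketing  
Alice | Marketing  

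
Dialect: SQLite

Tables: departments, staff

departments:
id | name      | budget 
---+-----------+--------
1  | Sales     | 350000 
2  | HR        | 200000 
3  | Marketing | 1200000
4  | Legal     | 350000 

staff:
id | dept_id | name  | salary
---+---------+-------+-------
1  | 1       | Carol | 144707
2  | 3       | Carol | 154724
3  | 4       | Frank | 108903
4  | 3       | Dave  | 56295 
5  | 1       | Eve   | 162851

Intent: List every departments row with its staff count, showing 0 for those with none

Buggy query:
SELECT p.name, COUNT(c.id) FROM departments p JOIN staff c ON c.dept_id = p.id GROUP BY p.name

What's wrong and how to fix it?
Bug: An inner join excludes parents with zero children

Fix: Switch to LEFT JOIN to retain unmatched parent rows

Corrected query:
SELECT p.name, COUNT(c.id) FROM departments p LEFT JOIN staff c ON c.dept_id = p.id GROUP BY p.name

Result:
name      | COUNT(c.id)
----------+------------
HR        | 0          
Legal     | 1          
Marketing | 2          
Sales     | 2          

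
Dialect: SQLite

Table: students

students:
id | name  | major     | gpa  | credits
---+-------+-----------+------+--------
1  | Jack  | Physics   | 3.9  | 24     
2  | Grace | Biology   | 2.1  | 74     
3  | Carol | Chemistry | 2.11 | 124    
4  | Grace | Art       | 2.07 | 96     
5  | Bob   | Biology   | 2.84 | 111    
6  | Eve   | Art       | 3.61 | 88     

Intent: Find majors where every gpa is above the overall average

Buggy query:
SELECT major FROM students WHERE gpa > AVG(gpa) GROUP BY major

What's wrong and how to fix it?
Bug: WHERE evaluates per row before aggregation, so AVG() is unavailable

Fix: Use a subquery for AVG and a HAVING MIN(...) filter so the condition holds for every row in the group

Corrected query:
SELECT major FROM students GROUP BY major HAVING MIN(gpa) > (SELECT AVG(gpa) FROM students)

Result:
major  
-------
Physics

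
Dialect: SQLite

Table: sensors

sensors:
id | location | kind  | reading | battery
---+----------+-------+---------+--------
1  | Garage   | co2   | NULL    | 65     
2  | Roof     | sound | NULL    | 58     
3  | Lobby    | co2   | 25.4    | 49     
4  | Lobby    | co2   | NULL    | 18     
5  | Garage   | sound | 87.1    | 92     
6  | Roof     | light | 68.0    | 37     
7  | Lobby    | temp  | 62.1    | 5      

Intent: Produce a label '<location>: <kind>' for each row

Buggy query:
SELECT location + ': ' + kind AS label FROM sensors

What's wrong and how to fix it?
Bug: '+' is numeric addition; on text columns SQLite converts them to 0 instead of concatenating

Fix: Use the || operator for string concatenation

Corrected query:
SELECT location || ': ' || kind AS label FROM sensors

Result:
label        
-------------
Garage: co2  
Roof: sound  
Lobby: co2   
Lobby: co2   
Garage: sound
Roof: light  
Lobby: temp  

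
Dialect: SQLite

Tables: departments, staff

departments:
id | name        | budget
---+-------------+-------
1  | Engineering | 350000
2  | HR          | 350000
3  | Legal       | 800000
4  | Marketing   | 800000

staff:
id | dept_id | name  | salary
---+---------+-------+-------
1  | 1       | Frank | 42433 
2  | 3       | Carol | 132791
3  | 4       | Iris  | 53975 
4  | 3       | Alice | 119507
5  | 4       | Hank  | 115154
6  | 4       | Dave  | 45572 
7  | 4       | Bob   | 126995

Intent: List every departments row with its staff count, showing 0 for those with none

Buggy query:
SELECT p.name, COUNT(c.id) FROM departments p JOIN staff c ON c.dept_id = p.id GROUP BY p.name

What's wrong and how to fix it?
Bug: An inner join excludes parents with zero children

Fix: Switch to LEFT JOIN to retain unmatched parent rows

Corrected query:
SELECT p.name, COUNT(c.id) FROM departments p LEFT JOIN staff c ON c.dept_id = p.id GROUP BY p.name

Result:
name        | COUNT(c.id)
------------+------------
Engineering | 1          
HR          | 0          
Legal       | 2          
Marketing   | 4          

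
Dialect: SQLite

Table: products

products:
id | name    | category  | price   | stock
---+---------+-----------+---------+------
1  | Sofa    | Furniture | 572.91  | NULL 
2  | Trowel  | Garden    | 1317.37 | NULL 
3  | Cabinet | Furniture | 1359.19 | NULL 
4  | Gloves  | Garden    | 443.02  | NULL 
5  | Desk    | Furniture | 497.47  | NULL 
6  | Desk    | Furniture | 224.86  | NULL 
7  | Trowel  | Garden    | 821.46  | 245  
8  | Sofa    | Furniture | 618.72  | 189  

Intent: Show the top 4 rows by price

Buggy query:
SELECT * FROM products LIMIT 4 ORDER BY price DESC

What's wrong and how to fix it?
Bug: ORDER BY cannot follow LIMIT; LIMIT is the final clause

Fix: Swap the clauses: ORDER BY first, then LIMIT

Corrected query:
SELECT * FROM products ORDER BY price DESC LIMIT 4

Result:
id | name    | category  | price   | stock
---+---------+-----------+---------+------
3  | Cabinet | Furniture | 1359.19 | NULL 
2  | Trowel  | Garden    | 1317.37 | NULL 
7  | Trowel  | Garden    | 821.46  | 245  
8  | Sofa    | Furniture | 618.72  | 189  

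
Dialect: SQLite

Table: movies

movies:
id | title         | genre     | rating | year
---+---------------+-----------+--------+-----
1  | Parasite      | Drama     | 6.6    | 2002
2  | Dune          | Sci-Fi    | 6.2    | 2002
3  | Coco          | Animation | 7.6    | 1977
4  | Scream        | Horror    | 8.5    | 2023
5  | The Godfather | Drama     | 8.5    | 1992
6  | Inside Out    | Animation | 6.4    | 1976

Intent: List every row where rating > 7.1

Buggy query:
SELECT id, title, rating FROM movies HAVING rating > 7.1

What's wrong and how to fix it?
Bug: HAVING filters the output of aggregation, but this query has no GROUP BY and no aggregate functions, so SQLite rejects it (HAVING clause on a non-aggregate query); the condition here is per row

Fix: Replace HAVING with WHERE since the condition applies to individual rows

Corrected query:
SELECT id, title, rating FROM movies WHERE rating > 7.1

Result:
id | title         | rating
---+---------------+-------
3  | Coco          | 7.6   
4  | Scream        | 8.5   
5  | The Godfather | 8.5   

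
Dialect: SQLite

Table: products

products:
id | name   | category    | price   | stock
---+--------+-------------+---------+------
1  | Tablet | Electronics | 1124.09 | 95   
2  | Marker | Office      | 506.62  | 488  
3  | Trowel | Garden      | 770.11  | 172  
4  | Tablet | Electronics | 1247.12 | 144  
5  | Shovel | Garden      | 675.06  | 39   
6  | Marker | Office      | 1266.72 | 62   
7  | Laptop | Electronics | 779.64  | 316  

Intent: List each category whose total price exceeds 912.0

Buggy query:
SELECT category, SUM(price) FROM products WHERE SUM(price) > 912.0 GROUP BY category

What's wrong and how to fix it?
Bug: WHERE runs before GROUP BY, so aggregates aren't available there

Fix: Use HAVING (which filters groups after aggregation) instead of WHERE

Corrected query:
SELECT category, SUM(price) FROM products GROUP BY category HAVING SUM(price) > 912.0

Result:
category    | SUM(price)
------------+-----------
Electronics | 3150.85   
Garden      | 1445.17   
Office      | 1773.34   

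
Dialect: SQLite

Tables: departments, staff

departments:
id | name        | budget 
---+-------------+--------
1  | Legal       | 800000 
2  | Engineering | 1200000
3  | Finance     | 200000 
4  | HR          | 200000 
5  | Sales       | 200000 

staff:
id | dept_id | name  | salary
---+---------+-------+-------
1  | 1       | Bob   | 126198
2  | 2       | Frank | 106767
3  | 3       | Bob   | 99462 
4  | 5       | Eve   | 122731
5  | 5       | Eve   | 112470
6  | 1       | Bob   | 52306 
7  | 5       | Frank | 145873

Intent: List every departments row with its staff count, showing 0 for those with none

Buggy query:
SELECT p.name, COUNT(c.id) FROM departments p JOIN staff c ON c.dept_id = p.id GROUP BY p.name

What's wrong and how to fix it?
Bug: INNER JOIN drops departments rows that have no matching staff rows

Fix: Use LEFT JOIN so parents without children still appear (COUNT(c.id) gives 0)

Corrected query:
SELECT p.name, COUNT(c.id) FROM departments p LEFT JOIN staff c ON c.dept_id = p.id GROUP BY p.name

Result:
name        | COUNT(c.id)
------------+------------
Engineering | 1          
Finance     | 1          
HR          | 0          
Legal       | 2          
Sales       | 3          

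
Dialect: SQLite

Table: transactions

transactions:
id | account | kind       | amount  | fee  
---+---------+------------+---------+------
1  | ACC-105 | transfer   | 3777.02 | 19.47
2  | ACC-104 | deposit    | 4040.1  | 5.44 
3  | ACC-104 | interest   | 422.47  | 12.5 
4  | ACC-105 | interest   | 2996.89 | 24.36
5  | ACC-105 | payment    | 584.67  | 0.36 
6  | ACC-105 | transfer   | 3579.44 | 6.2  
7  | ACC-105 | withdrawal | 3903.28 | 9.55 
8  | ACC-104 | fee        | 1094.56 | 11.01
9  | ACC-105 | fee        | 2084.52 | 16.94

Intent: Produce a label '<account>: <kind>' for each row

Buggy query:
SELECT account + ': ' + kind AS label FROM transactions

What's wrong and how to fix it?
Bug: SQLite uses || for string concatenation; + coerces text to numbers (yielding 0)

Fix: Use the || operator for string concatenation

Corrected query:
SELECT account || ': ' || kind AS label FROM transactions

Result:
label              
-------------------
ACC-105: transfer  
ACC-104: deposit   
ACC-104: interest  
ACC-105: interest  
ACC-105: payment   
ACC-105: transfer  
ACC-105: withdrawal
ACC-104: fee       
ACC-105: fee       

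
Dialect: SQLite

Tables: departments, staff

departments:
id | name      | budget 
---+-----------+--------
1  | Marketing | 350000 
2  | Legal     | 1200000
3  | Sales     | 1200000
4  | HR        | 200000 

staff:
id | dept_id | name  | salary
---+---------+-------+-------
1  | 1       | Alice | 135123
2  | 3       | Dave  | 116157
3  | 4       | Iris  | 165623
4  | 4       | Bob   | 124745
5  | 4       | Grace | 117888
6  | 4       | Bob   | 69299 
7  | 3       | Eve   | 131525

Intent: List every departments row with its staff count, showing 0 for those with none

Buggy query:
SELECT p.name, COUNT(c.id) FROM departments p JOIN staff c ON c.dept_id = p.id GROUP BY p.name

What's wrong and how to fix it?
Bug: An inner join excludes parents with zero children

Fix: Switch to LEFT JOIN to retain unmatched parent rows

Corrected query:
SELECT p.name, COUNT(c.id) FROM departments p LEFT JOIN staff c ON c.dept_id = p.id GROUP BY p.name

Result:
name      | COUNT(c.id)
----------+------------
HR        | 4          
Legal     | 0          
Marketing | 1          
Sales     | 2          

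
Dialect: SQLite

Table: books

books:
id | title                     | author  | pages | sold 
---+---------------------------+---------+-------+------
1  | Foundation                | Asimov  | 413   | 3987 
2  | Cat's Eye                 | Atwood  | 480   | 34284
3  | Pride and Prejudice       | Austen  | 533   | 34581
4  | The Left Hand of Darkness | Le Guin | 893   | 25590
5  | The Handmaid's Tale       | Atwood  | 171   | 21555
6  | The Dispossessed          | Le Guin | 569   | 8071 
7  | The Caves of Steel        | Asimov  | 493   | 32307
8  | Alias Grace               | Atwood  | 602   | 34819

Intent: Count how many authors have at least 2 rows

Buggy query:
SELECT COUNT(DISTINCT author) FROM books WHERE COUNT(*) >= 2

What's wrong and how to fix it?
Bug: WHERE filters individual rows, not groups, so a group-level COUNT is invalid there

Fix: Group first with HAVING COUNT(*) >= 2, then COUNT the resulting groups

Corrected query:
SELECT COUNT(*) FROM (SELECT author FROM books GROUP BY author HAVING COUNT(*) >= 2)

Result:
COUNT(*)
--------
3       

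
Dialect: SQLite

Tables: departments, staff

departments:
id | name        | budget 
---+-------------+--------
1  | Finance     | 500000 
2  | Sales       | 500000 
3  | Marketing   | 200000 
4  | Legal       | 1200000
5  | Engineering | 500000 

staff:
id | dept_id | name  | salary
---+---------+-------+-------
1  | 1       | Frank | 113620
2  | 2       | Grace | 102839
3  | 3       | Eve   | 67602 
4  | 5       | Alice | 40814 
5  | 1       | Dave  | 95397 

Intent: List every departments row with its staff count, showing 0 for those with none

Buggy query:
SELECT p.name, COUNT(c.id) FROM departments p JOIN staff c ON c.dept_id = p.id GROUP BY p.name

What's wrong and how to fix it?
Bug: INNER JOIN drops departments rows that have no matching staff rows

Fix: Switch to LEFT JOIN to retain unmatched parent rows

Corrected query:
SELECT p.name, COUNT(c.id) FROM departments p LEFT JOIN staff c ON c.dept_id = p.id GROUP BY p.name

Result:
name        | COUNT(c.id)
------------+------------
Engineering | 1          
Finance     | 2          
Legal       | 0          
Marketing   | 1          
Sales       | 1          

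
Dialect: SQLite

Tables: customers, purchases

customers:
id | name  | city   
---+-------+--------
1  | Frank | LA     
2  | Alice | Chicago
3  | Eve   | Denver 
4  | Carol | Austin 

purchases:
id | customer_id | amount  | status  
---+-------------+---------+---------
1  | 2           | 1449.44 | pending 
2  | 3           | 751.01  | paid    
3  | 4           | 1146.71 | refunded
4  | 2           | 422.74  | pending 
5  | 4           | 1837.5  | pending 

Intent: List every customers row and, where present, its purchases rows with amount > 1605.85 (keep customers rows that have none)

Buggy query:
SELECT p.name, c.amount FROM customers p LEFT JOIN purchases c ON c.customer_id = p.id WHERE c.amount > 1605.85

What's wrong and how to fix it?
Bug: A WHERE condition on the right-hand table after LEFT JOIN drops unmatched parents

Fix: Put 'c.amount > 1605.85' in the JOIN's ON clause instead of WHERE

Corrected query:
SELECT p.name, c.amount FROM customers p LEFT JOIN purchases c ON c.customer_id = p.id AND c.amount > 1605.85

Result:
name  | amount
------+-------
Frank | NULL  
Alice | NULL  
Eve   | NULL  
Carol | 1837.5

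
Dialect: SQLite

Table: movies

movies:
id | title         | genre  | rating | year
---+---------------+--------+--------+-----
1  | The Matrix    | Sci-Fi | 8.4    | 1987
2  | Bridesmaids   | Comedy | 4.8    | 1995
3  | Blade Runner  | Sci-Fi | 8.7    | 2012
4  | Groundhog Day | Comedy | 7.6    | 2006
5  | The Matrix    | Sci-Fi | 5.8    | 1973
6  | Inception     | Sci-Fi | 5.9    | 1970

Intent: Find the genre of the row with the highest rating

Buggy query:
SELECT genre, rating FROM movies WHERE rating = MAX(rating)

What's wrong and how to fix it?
Bug: MAX(rating) is an aggregate and cannot be used directly in WHERE

Fix: Use a subquery: WHERE rating = (SELECT MAX(rating) FROM movies)

Corrected query:
SELECT genre, rating FROM movies WHERE rating = (SELECT MAX(rating) FROM movies)

Result:
genre  | rating
-------+-------
Sci-Fi | 8.7   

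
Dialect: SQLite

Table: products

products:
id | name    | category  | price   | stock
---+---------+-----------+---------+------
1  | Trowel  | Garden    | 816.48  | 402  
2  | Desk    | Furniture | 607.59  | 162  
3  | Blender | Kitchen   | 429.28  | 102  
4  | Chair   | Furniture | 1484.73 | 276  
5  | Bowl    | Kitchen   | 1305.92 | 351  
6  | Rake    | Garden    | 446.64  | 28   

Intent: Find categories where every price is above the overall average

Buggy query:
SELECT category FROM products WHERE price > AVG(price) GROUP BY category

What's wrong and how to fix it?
Bug: WHERE evaluates per row before aggregation, so AVG() is unavailable

Fix: Use a subquery for AVG and a HAVING MIN(...) filter so the condition holds for every row in the group

Corrected query:
SELECT category FROM products GROUP BY category HAVING MIN(price) > (SELECT AVG(price) FROM products)

Result:
(no rows)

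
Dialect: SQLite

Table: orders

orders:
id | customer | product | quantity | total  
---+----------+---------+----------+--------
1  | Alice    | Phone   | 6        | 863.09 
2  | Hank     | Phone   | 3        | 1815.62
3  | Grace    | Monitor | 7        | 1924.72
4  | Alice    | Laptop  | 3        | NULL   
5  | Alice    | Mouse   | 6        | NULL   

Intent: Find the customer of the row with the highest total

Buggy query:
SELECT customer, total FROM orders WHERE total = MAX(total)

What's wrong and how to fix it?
Bug: WHERE is evaluated per row; an aggregate over the whole table isn't defined there

Fix: Use a subquery: WHERE total = (SELECT MAX(total) FROM orders)

Corrected query:
SELECT customer, total FROM orders WHERE total = (SELECT MAX(total) FROM orders)

Result:
customer | total  
---------+--------
Grace    | 1924.72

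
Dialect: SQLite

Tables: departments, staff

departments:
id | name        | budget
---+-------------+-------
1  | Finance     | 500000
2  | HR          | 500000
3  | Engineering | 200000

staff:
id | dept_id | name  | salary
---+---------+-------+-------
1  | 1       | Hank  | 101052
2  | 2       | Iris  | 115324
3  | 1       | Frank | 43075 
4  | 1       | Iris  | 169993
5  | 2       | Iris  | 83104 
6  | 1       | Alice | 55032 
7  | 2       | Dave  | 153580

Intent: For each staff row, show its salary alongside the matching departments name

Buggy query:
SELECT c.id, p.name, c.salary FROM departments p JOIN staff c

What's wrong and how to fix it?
Bug: JOIN with no ON clause produces a cartesian product; every staff row pairs with every departments row

Fix: Specify the join condition linking the foreign key to the parent id

Corrected query:
SELECT c.id, p.name, c.salary FROM departments p JOIN staff c ON c.dept_id = p.id

Result:
id | name    | salary
---+---------+-------
1  | Finance | 101052
2  | HR      | 115324
3  | Finance | 43075 
4  | Finance | 169993
5  | HR      | 83104 
6  | Finance | 55032 
7  | HR      | 153580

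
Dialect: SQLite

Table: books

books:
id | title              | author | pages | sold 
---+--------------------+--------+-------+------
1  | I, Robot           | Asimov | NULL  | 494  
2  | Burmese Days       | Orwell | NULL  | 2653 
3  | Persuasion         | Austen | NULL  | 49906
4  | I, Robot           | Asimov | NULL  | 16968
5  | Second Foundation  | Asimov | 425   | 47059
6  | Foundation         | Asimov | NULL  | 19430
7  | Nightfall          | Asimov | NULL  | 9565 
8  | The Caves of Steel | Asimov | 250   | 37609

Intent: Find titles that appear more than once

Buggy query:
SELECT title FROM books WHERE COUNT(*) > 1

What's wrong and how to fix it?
Bug: COUNT(*) is an aggregate and cannot be used in WHERE

Fix: Group first, then use HAVING for the count condition

Corrected query:
SELECT title FROM books GROUP BY title HAVING COUNT(*) > 1

Result:
title   
--------
I, Robot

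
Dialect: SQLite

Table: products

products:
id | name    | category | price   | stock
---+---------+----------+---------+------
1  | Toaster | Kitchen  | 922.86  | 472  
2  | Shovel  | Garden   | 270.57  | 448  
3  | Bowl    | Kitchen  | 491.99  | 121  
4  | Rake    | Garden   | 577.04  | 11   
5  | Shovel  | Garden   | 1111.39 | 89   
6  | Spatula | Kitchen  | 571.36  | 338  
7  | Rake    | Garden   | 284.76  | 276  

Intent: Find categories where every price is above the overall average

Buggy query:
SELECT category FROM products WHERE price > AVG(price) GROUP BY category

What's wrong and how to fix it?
Bug: AVG() is an aggregate; it can't sit directly in WHERE

Fix: Use a subquery for AVG and a HAVING MIN(...) filter so the condition holds for every row in the group

Corrected query:
SELECT category FROM products GROUP BY category HAVING MIN(price) > (SELECT AVG(price) FROM products)

Result:
(no rows)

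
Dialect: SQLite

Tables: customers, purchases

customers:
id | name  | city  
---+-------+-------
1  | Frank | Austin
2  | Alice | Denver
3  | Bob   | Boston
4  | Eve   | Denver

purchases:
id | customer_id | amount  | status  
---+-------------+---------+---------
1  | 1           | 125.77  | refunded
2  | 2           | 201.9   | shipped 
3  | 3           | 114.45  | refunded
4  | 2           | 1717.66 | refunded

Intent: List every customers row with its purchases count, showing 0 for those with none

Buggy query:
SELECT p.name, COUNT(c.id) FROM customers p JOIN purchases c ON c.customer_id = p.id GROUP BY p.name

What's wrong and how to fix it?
Bug: An inner join excludes parents with zero children

Fix: Switch to LEFT JOIN to retain unmatched parent rows

Corrected query:
SELECT p.name, COUNT(c.id) FROM customers p LEFT JOIN purchases c ON c.customer_id = p.id GROUP BY p.name

Result:
name  | COUNT(c.id)
------+------------
Alice | 2          
Bob   | 1          
Eve   | 0          
Frank | 1          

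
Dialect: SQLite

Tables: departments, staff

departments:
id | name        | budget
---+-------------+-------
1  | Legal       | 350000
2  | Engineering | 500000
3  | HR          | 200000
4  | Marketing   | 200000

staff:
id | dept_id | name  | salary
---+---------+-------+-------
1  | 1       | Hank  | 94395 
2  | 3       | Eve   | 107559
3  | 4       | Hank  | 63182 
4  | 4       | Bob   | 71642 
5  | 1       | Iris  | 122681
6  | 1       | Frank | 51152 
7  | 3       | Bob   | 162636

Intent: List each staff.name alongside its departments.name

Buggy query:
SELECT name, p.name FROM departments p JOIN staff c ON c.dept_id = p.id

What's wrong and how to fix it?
Bug: 'name' exists in both joined tables, so the database can't tell which one is meant

Fix: Prefix ambiguous columns with the table alias

Corrected query:
SELECT c.name, p.name FROM departments p JOIN staff c ON c.dept_id = p.id

Result:
name  | name     
------+----------
Hank  | Legal    
Eve   | HR       
Hank  | Marketing
Bob   | Marketing
Iris  | Legal    
Frank | Legal    
Bob   | HR       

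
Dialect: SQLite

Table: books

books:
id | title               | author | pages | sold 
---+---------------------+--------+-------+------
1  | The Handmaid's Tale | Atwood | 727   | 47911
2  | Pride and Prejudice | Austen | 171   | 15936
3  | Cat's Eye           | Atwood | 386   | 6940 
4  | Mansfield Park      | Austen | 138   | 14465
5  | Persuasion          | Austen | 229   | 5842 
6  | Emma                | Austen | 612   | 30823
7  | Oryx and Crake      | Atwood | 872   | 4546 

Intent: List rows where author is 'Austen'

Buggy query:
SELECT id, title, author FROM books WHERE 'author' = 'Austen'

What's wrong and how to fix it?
Bug: Single quotes denote string literals in SQL; the column name is being compared as a constant string

Fix: Reference the column as author without single quotes

Corrected query:
SELECT id, title, author FROM books WHERE author = 'Austen'

Result:
id | title               | author
---+---------------------+-------
2  | Pride and Prejudice | Austen
4  | Mansfield Park      | Austen
5  | Persuasion          | Austen
6  | Emma                | Austen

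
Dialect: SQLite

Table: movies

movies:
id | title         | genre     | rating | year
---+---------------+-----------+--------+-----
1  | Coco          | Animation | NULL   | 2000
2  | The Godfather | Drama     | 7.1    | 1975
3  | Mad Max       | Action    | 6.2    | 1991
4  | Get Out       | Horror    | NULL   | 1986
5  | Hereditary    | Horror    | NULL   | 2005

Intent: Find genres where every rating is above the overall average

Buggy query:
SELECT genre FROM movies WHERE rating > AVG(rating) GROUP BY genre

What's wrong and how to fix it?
Bug: AVG() is an aggregate; it can't sit directly in WHERE

Fix: Compute the overall average in a scalar subquery and compare each group's MIN against it in HAVING

Corrected query:
SELECT genre FROM movies GROUP BY genre HAVING MIN(rating) > (SELECT AVG(rating) FROM movies)

Result:
genre
-----
Drama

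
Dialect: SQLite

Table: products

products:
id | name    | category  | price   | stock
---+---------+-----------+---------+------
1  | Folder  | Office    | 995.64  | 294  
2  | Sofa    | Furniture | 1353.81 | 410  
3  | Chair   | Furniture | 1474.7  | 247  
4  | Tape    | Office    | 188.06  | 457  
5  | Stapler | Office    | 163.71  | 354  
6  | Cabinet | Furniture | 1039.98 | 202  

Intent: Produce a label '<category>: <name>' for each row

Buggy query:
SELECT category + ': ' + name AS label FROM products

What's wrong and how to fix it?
Bug: SQLite uses || for string concatenation; + coerces text to numbers (yielding 0)

Fix: Use the || operator for string concatenation

Corrected query:
SELECT category || ': ' || name AS label FROM products

Result:
label             
------------------
Office: Folder    
Furniture: Sofa   
Furniture: Chair  
Office: Tape      
Office: Stapler   
Furniture: Cabinet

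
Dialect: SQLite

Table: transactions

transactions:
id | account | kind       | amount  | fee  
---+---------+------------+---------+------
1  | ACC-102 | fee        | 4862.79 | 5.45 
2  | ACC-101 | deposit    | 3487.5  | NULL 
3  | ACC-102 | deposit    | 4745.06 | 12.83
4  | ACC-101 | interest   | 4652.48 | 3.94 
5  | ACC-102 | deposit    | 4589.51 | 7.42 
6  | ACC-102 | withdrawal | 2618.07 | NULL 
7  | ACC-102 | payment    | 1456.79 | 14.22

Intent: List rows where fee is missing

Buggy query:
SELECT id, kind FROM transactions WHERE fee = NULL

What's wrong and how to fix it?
Bug: '= NULL' is always unknown in SQL three-valued logic, so no rows match

Fix: Use IS NULL to test for NULL

Corrected query:
SELECT id, kind FROM transactions WHERE fee IS NULL

Result:
id | kind      
---+-----------
2  | deposit   
6  | withdrawal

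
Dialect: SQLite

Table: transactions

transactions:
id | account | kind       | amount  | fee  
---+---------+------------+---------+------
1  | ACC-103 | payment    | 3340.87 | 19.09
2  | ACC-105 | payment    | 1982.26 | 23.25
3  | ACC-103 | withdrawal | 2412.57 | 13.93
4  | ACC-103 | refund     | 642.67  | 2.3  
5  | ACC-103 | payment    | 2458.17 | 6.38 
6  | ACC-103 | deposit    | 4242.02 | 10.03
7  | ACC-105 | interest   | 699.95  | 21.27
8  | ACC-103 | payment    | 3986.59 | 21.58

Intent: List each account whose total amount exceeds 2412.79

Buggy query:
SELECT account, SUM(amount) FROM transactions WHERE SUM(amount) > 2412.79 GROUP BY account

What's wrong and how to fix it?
Bug: WHERE runs before GROUP BY, so aggregates aren't available there

Fix: Use HAVING (which filters groups after aggregation) instead of WHERE

Corrected query:
SELECT account, SUM(amount) FROM transactions GROUP BY account HAVING SUM(amount) > 2412.79

Result:
account | SUM(amount)
--------+------------
ACC-103 | 17082.89   
ACC-105 | 2682.21    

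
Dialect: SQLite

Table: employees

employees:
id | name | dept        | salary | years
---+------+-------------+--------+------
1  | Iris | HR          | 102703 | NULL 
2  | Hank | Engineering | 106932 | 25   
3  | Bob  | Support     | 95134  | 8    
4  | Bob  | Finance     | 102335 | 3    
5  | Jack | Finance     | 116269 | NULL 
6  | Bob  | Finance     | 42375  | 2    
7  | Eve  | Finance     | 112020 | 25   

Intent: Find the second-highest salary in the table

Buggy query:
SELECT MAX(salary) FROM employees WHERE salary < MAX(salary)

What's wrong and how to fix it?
Bug: The inner MAX is an aggregate inside WHERE, which is not allowed

Fix: Compute the overall MAX in a subquery, then take MAX of rows below it

Corrected query:
SELECT MAX(salary) FROM employees WHERE salary < (SELECT MAX(salary) FROM employees)

Result:
MAX(salary)
-----------
112020     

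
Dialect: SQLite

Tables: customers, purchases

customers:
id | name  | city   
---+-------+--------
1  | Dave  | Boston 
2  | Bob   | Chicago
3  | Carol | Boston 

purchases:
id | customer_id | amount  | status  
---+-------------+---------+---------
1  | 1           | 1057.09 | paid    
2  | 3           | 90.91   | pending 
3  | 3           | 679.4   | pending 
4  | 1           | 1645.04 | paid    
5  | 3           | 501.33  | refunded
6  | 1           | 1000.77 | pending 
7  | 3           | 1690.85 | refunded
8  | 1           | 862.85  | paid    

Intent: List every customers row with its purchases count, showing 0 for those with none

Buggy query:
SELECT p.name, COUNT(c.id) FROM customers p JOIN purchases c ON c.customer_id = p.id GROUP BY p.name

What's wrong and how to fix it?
Bug: INNER JOIN drops customers rows that have no matching purchases rows

Fix: Switch to LEFT JOIN to retain unmatched parent rows

Corrected query:
SELECT p.name, COUNT(c.id) FROM customers p LEFT JOIN purchases c ON c.customer_id = p.id GROUP BY p.name

Result:
name  | COUNT(c.id)
------+------------
Bob   | 0          
Carol | 4          
Dave  | 4          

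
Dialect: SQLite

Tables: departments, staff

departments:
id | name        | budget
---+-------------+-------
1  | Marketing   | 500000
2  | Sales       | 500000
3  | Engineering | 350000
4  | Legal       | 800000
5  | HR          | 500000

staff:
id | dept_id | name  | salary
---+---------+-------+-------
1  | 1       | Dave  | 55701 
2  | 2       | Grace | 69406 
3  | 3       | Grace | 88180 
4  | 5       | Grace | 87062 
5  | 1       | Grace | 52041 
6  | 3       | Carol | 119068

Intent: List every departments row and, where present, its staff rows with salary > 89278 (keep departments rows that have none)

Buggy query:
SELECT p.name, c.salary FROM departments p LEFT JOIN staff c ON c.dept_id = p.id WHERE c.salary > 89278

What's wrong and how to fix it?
Bug: Filtering c.salary in WHERE discards the NULL rows produced by LEFT JOIN, turning it into an inner join

Fix: Put 'c.salary > 89278' in the JOIN's ON clause instead of WHERE

Corrected query:
SELECT p.name, c.salary FROM departments p LEFT JOIN staff c ON c.dept_id = p.id AND c.salary > 89278

Result:
name        | salary
------------+-------
Marketing   | NULL  
Sales       | NULL  
Engineering | 119068
Legal       | NULL  
HR          | NULL  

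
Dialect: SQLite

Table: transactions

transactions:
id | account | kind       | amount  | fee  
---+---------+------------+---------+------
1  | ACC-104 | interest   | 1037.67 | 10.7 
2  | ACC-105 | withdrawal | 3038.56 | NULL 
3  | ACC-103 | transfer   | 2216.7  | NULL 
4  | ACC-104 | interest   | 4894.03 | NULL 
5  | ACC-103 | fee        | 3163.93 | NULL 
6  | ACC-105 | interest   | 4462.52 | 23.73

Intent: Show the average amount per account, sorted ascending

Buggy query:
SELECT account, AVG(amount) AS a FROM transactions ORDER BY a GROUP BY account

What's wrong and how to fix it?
Bug: ORDER BY appears before GROUP BY; SQL clause order requires GROUP BY first

Fix: Reorder: SELECT … FROM … GROUP BY … ORDER BY …

Corrected query:
SELECT account, AVG(amount) AS a FROM transactions GROUP BY account ORDER BY a

Result:
account | a       
--------+---------
ACC-103 | 2690.315
ACC-104 | 2965.85 
ACC-105 | 3750.54 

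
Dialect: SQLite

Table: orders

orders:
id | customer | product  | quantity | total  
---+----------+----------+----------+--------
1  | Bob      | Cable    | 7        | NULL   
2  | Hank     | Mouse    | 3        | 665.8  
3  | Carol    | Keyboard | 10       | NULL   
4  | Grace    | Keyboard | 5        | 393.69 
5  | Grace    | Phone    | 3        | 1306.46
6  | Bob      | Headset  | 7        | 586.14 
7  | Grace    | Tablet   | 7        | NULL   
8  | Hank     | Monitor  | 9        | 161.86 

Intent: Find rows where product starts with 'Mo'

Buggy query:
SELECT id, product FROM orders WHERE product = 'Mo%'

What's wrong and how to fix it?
Bug: Wildcards only work with LIKE; '=' treats '%' as a literal character

Fix: Use LIKE for wildcard pattern matching

Corrected query:
SELECT id, product FROM orders WHERE product LIKE 'Mo%'

Result:
id | product
---+--------
2  | Mouse  
8  | Monitor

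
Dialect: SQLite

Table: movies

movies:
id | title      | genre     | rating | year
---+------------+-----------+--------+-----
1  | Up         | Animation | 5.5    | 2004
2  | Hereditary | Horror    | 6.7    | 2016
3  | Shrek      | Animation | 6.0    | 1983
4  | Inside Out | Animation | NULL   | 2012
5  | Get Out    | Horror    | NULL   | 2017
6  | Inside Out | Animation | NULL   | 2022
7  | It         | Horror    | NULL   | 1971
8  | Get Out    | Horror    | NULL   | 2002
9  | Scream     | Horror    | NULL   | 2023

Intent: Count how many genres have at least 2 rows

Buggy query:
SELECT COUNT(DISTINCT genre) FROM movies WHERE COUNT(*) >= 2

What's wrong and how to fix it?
Bug: COUNT(*) cannot appear in WHERE; the per-group count doesn't exist yet

Fix: Group first with HAVING COUNT(*) >= 2, then COUNT the resulting groups

Corrected query:
SELECT COUNT(*) FROM (SELECT genre FROM movies GROUP BY genre HAVING COUNT(*) >= 2)

Result:
COUNT(*)
--------
2       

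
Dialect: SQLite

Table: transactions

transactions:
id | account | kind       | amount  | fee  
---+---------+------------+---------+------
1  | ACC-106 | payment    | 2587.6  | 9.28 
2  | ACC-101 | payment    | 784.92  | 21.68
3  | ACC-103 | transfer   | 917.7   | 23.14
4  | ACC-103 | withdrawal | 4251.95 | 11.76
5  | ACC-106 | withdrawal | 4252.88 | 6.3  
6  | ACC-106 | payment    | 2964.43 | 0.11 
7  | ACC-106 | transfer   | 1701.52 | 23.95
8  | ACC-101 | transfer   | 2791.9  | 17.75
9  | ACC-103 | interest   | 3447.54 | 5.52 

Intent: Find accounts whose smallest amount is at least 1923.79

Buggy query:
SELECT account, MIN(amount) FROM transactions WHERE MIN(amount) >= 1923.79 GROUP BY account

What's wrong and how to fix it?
Bug: Aggregates like MIN are computed per group after WHERE runs

Fix: Replace WHERE with HAVING after the GROUP BY

Corrected query:
SELECT account, MIN(amount) FROM transactions GROUP BY account HAVING MIN(amount) >= 1923.79

Result:
(no rows)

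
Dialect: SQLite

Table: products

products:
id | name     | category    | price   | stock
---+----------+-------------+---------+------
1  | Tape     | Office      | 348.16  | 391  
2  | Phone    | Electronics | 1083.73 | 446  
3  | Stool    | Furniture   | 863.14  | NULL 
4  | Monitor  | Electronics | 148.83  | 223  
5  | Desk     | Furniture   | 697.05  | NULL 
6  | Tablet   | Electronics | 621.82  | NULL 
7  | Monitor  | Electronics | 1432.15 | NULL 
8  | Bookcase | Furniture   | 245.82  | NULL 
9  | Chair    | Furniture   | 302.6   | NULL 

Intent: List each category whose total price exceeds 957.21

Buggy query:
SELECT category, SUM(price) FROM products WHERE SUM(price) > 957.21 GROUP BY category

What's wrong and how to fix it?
Bug: WHERE runs before GROUP BY, so aggregates aren't available there

Fix: Move the aggregate condition to a HAVING clause

Corrected query:
SELECT category, SUM(price) FROM products GROUP BY category HAVING SUM(price) > 957.21

Result:
category    | SUM(price)
------------+-----------
Electronics | 3286.53   
Furniture   | 2108.61   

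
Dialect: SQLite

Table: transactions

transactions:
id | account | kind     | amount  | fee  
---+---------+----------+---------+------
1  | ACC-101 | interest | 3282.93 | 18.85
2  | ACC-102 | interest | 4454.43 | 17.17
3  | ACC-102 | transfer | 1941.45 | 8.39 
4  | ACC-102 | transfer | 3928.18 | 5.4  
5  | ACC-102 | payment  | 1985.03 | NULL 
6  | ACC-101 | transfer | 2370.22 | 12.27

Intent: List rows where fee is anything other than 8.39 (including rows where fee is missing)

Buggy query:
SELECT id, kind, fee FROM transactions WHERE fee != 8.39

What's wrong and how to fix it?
Bug: 'fee != 8.39' is unknown when fee is NULL, so NULL rows are silently excluded

Fix: Add an explicit OR fee IS NULL to include the missing-value rows

Corrected query:
SELECT id, kind, fee FROM transactions WHERE fee != 8.39 OR fee IS NULL

Result:
id | kind     | fee  
---+----------+------
1  | interest | 18.85
2  | interest | 17.17
4  | transfer | 5.4  
5  | payment  | NULL 
6  | transfer | 12.27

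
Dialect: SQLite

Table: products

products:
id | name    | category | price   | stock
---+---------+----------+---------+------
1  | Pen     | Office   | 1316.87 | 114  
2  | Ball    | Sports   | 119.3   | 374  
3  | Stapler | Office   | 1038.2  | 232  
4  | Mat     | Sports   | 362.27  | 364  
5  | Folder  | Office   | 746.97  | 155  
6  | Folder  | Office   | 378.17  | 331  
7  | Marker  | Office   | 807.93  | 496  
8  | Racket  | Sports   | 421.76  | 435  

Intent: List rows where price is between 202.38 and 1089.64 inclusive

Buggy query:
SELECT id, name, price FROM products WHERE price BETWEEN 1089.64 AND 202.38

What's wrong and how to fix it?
Bug: BETWEEN expects the lower bound first; with 1089.64 AND 202.38 the range is empty

Fix: Write BETWEEN 202.38 AND 1089.64

Corrected query:
SELECT id, name, price FROM products WHERE price BETWEEN 202.38 AND 1089.64

Result:
id | name    | price 
---+---------+-------
3  | Stapler | 1038.2
4  | Mat     | 362.27
5  | Folder  | 746.97
6  | Folder  | 378.17
7  | Marker  | 807.93
8  | Racket  | 421.76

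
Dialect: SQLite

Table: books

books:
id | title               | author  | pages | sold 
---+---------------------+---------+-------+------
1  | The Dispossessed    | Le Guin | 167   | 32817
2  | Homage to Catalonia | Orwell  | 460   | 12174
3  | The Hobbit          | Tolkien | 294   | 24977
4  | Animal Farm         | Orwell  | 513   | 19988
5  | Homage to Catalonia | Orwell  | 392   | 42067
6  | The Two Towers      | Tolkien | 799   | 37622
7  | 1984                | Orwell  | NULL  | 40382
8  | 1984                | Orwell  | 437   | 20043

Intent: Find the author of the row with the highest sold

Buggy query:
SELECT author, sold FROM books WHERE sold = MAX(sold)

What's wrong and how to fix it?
Bug: MAX(sold) is an aggregate and cannot be used directly in WHERE

Fix: Wrap MAX in a scalar subquery so WHERE compares against a single value

Corrected query:
SELECT author, sold FROM books WHERE sold = (SELECT MAX(sold) FROM books)

Result:
author | sold 
-------+------
Orwell | 42067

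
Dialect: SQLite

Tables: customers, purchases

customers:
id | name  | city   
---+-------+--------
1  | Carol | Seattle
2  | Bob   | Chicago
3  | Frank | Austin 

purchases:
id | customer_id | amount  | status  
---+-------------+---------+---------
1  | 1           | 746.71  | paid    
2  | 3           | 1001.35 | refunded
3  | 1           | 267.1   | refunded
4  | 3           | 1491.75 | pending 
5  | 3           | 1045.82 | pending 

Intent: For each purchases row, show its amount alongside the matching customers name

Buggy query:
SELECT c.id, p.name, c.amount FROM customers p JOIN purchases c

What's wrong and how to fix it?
Bug: JOIN with no ON clause produces a cartesian product; every purchases row pairs with every customers row

Fix: Add ON c.customer_id = p.id to the JOIN

Corrected query:
SELECT c.id, p.name, c.amount FROM customers p JOIN purchases c ON c.customer_id = p.id

Result:
id | name  | amount 
---+-------+--------
1  | Carol | 746.71 
2  | Frank | 1001.35
3  | Carol | 267.1  
4  | Frank | 1491.75
5  | Frank | 1045.82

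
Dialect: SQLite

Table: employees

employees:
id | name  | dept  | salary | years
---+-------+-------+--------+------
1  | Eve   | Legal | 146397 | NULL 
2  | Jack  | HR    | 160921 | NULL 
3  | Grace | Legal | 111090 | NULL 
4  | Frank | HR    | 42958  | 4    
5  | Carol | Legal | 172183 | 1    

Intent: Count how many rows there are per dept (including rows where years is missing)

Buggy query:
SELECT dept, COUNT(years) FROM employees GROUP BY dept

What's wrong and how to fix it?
Bug: COUNT(column) counts non-NULL values only; rows with NULL years aren't counted

Fix: Use COUNT(*) to count all rows regardless of NULL

Corrected query:
SELECT dept, COUNT(*) FROM employees GROUP BY dept

Result:
dept  | COUNT(*)
------+---------
HR    | 2       
Legal | 3       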